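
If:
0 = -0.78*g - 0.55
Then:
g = -0.71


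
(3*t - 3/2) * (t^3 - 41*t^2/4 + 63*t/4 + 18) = 3*t^4 - 129*t^3/4 + 501*t^2/8 + 243*t/8 - 27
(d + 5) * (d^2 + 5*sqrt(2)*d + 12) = d^3 + 5*d^2 + 5*sqrt(2)*d^2 + 12*d + 25*sqrt(2)*d + 60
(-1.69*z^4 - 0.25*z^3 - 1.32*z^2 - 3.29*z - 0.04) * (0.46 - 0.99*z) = 1.6731*z^5 - 0.5299*z^4 + 1.1918*z^3 + 2.6499*z^2 - 1.4738*z - 0.0184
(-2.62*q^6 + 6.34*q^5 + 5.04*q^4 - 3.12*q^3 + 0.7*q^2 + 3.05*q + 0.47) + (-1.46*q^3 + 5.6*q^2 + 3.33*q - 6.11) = -2.62*q^6 + 6.34*q^5 + 5.04*q^4 - 4.58*q^3 + 6.3*q^2 + 6.38*q - 5.64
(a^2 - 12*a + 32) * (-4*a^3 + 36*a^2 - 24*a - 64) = -4*a^5 + 84*a^4 - 584*a^3 + 1376*a^2 - 2048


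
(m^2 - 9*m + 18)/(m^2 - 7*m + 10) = (m^2 - 9*m + 18)/(m^2 - 7*m + 10)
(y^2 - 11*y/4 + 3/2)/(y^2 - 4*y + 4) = (y - 3/4)/(y - 2)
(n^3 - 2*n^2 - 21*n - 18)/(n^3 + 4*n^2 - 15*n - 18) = (n^2 - 3*n - 18)/(n^2 + 3*n - 18)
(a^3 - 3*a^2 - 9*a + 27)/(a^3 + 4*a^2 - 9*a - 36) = (a - 3)/(a + 4)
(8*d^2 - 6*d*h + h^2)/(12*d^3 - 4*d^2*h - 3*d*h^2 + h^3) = (4*d - h)/(6*d^2 + d*h - h^2)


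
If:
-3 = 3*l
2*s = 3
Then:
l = -1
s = 3/2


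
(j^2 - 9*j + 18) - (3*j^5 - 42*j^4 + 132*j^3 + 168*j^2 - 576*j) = -3*j^5 + 42*j^4 - 132*j^3 - 167*j^2 + 567*j + 18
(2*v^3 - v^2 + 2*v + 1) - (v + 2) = 2*v^3 - v^2 + v - 1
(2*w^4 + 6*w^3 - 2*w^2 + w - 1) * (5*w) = 10*w^5 + 30*w^4 - 10*w^3 + 5*w^2 - 5*w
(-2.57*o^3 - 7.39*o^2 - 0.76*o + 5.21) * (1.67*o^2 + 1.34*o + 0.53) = -4.2919*o^5 - 15.7851*o^4 - 12.5339*o^3 + 3.7656*o^2 + 6.5786*o + 2.7613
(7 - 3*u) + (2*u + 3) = 10 - u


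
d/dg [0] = 0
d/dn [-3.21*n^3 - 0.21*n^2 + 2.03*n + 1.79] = -9.63*n^2 - 0.42*n + 2.03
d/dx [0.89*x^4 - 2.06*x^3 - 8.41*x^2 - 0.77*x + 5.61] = 3.56*x^3 - 6.18*x^2 - 16.82*x - 0.77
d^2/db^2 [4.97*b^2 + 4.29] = 9.94000000000000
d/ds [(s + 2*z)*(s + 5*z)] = 2*s + 7*z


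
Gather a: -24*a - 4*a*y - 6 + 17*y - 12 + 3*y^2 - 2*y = a*(-4*y - 24) + 3*y^2 + 15*y - 18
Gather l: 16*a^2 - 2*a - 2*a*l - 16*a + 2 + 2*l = 16*a^2 - 18*a + l*(2 - 2*a) + 2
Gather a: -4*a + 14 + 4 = 18 - 4*a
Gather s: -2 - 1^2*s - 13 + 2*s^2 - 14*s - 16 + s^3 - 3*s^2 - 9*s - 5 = s^3 - s^2 - 24*s - 36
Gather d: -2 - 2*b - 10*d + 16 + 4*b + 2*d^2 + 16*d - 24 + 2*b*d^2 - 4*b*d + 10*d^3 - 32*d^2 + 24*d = 2*b + 10*d^3 + d^2*(2*b - 30) + d*(30 - 4*b) - 10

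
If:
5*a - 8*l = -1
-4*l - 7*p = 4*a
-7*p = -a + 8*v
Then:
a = 16*v/15 - 1/15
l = 2*v/3 + 1/12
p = -104*v/105 - 1/105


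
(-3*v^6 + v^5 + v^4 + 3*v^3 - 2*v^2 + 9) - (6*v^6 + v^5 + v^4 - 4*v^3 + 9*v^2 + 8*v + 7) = -9*v^6 + 7*v^3 - 11*v^2 - 8*v + 2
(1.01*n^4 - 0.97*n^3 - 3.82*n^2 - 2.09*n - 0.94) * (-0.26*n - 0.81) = -0.2626*n^5 - 0.5659*n^4 + 1.7789*n^3 + 3.6376*n^2 + 1.9373*n + 0.7614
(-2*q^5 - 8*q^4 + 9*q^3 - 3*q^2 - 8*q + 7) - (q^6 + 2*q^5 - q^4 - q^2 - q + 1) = -q^6 - 4*q^5 - 7*q^4 + 9*q^3 - 2*q^2 - 7*q + 6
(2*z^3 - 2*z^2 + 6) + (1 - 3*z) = 2*z^3 - 2*z^2 - 3*z + 7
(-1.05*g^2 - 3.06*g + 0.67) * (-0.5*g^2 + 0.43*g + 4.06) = 0.525*g^4 + 1.0785*g^3 - 5.9138*g^2 - 12.1355*g + 2.7202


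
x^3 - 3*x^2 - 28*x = x*(x - 7)*(x + 4)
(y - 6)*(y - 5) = y^2 - 11*y + 30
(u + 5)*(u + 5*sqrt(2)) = u^2 + 5*u + 5*sqrt(2)*u + 25*sqrt(2)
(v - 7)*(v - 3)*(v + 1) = v^3 - 9*v^2 + 11*v + 21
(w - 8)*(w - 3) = w^2 - 11*w + 24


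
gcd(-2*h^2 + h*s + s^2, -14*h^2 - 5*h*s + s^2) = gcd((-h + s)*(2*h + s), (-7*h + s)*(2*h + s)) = 2*h + s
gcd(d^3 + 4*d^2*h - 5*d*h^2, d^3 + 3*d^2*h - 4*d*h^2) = d^2 - d*h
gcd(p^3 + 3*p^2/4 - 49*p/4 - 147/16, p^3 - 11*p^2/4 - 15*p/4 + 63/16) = p - 7/2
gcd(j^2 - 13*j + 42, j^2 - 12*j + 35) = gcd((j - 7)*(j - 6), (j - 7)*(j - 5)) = j - 7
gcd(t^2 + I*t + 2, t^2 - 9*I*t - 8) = t - I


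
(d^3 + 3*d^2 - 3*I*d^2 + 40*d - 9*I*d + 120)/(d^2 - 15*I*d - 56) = (d^2 + d*(3 + 5*I) + 15*I)/(d - 7*I)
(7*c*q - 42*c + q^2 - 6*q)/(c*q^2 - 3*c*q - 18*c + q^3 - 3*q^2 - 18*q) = (7*c + q)/(c*q + 3*c + q^2 + 3*q)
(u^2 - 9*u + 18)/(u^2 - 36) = (u - 3)/(u + 6)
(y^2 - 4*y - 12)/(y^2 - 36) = (y + 2)/(y + 6)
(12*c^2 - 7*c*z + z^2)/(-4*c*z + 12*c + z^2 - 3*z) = (-3*c + z)/(z - 3)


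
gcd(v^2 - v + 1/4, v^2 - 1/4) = v - 1/2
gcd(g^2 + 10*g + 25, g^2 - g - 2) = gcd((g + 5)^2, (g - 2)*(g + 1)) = 1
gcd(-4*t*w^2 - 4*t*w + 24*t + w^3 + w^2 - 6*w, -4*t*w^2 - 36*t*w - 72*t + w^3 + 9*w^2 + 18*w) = 4*t*w + 12*t - w^2 - 3*w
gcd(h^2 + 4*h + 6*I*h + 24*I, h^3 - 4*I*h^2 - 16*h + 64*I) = h + 4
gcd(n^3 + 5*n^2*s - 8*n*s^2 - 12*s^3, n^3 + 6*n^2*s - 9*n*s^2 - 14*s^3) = -n^2 + n*s + 2*s^2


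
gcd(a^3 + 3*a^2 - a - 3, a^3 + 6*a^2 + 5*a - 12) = a^2 + 2*a - 3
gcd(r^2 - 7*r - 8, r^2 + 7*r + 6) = r + 1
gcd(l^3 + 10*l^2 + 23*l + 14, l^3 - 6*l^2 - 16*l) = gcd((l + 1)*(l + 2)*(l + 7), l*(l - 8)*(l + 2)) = l + 2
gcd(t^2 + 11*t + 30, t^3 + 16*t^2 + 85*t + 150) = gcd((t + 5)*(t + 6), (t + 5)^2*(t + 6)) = t^2 + 11*t + 30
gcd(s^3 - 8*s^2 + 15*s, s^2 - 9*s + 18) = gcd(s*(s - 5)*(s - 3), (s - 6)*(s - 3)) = s - 3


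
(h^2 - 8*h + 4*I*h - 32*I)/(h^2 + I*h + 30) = (h^2 + 4*h*(-2 + I) - 32*I)/(h^2 + I*h + 30)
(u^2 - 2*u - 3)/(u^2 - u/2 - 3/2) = 2*(u - 3)/(2*u - 3)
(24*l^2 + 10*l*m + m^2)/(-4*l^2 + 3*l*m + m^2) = (-6*l - m)/(l - m)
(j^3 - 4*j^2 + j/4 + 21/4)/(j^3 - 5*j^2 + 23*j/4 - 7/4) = (2*j^2 - j - 3)/(2*j^2 - 3*j + 1)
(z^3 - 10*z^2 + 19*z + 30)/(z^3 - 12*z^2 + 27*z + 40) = (z - 6)/(z - 8)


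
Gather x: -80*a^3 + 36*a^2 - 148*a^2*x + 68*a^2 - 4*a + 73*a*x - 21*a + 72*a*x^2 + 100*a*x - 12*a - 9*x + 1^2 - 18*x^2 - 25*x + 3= -80*a^3 + 104*a^2 - 37*a + x^2*(72*a - 18) + x*(-148*a^2 + 173*a - 34) + 4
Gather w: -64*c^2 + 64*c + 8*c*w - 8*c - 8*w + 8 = -64*c^2 + 56*c + w*(8*c - 8) + 8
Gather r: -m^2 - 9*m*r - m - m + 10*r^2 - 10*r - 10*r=-m^2 - 2*m + 10*r^2 + r*(-9*m - 20)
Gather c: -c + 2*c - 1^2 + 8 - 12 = c - 5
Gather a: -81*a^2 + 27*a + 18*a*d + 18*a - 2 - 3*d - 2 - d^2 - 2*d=-81*a^2 + a*(18*d + 45) - d^2 - 5*d - 4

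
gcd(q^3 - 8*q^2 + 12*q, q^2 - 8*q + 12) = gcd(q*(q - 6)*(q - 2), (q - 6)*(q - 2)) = q^2 - 8*q + 12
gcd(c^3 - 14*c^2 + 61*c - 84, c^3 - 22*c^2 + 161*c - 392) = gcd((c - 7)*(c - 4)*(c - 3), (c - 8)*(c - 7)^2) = c - 7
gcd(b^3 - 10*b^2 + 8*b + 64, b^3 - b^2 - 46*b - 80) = b^2 - 6*b - 16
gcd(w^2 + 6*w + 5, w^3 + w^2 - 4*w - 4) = w + 1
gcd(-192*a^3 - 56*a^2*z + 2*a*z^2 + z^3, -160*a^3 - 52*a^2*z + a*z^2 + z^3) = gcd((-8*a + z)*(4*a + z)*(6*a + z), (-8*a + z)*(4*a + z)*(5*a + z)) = -32*a^2 - 4*a*z + z^2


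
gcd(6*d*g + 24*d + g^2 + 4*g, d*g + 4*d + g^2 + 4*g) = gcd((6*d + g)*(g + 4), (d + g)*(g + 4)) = g + 4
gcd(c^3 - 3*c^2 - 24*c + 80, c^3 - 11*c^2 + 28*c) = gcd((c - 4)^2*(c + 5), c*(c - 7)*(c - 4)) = c - 4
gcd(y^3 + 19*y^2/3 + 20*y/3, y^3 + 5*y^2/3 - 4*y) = y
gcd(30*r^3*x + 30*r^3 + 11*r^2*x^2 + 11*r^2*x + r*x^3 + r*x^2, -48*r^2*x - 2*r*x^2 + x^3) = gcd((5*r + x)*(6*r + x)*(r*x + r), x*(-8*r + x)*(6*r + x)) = 6*r + x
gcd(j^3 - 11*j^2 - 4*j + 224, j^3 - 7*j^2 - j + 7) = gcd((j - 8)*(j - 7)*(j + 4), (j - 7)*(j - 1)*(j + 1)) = j - 7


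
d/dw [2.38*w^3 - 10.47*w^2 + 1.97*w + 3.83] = 7.14*w^2 - 20.94*w + 1.97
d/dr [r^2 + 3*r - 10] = 2*r + 3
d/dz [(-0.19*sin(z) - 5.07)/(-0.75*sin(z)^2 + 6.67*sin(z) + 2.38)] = (-0.1425*sin(z)^2 - 7.605*sin(z) + 33.3647)*cos(z)/(0.5625*sin(z)^4 - 10.005*sin(z)^3 + 40.9189*sin(z)^2 + 31.7492*sin(z) + 5.6644)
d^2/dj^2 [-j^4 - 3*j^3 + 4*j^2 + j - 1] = -12*j^2 - 18*j + 8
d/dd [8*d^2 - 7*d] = 16*d - 7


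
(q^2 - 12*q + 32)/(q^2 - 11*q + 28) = (q - 8)/(q - 7)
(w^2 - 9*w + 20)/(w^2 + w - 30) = (w - 4)/(w + 6)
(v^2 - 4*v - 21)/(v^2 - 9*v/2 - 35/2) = 2*(v + 3)/(2*v + 5)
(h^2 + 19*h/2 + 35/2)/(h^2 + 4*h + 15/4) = 2*(h + 7)/(2*h + 3)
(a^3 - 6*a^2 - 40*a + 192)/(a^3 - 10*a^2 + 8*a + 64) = (a + 6)/(a + 2)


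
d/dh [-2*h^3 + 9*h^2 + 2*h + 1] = -6*h^2 + 18*h + 2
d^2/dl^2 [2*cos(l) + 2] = -2*cos(l)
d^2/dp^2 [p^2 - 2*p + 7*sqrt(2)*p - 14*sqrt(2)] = 2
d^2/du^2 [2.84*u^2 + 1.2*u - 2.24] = 5.68000000000000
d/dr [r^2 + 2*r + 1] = 2*r + 2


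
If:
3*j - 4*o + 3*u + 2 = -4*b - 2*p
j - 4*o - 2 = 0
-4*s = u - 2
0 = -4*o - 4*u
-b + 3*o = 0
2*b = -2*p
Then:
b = -24/11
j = -10/11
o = -8/11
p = 24/11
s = 7/22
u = 8/11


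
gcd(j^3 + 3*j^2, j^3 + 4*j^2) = j^2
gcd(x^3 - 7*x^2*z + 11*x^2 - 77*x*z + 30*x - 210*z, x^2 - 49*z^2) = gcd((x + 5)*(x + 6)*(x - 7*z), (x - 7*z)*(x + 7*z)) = x - 7*z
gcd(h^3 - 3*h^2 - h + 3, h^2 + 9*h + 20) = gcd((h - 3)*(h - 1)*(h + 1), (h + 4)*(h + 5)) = 1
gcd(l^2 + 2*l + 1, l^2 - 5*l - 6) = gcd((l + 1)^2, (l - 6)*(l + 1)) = l + 1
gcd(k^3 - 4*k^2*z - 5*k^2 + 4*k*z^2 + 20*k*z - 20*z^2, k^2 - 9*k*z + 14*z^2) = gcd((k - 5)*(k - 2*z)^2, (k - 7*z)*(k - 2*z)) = -k + 2*z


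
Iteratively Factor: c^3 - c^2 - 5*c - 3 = (c + 1)*(c^2 - 2*c - 3) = (c - 3)*(c + 1)*(c + 1)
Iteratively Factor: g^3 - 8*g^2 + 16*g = (g - 4)*(g^2 - 4*g) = g*(g - 4)*(g - 4)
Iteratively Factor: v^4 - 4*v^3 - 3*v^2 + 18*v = (v + 2)*(v^3 - 6*v^2 + 9*v) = (v - 3)*(v + 2)*(v^2 - 3*v) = v*(v - 3)*(v + 2)*(v - 3)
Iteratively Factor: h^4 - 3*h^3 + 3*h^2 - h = (h - 1)*(h^3 - 2*h^2 + h) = h*(h - 1)*(h^2 - 2*h + 1) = h*(h - 1)^2*(h - 1)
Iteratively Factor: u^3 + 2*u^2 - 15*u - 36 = (u - 4)*(u^2 + 6*u + 9) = (u - 4)*(u + 3)*(u + 3)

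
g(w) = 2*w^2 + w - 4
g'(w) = 4*w + 1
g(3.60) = 25.52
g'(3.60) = 15.40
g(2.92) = 15.97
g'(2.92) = 12.68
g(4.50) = 41.00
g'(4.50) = 19.00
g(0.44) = -3.17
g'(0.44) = 2.76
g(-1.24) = -2.16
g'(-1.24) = -3.96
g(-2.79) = 8.78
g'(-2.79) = -10.16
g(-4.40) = 30.32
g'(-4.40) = -16.60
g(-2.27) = 4.04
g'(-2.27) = -8.08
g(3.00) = 17.00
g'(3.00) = 13.00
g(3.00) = 17.00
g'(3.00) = 13.00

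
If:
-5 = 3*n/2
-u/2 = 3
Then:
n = -10/3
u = -6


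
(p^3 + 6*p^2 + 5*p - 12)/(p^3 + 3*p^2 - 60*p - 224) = (p^2 + 2*p - 3)/(p^2 - p - 56)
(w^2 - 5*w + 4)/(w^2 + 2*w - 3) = (w - 4)/(w + 3)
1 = 1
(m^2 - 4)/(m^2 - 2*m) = (m + 2)/m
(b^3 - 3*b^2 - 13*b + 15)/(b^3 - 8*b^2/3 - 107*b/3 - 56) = 3*(b^2 - 6*b + 5)/(3*b^2 - 17*b - 56)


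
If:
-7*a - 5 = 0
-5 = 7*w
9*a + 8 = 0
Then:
No Solution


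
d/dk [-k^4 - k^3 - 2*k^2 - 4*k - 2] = -4*k^3 - 3*k^2 - 4*k - 4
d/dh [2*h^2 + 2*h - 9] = 4*h + 2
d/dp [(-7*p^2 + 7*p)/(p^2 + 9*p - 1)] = 7*(-10*p^2 + 2*p - 1)/(p^4 + 18*p^3 + 79*p^2 - 18*p + 1)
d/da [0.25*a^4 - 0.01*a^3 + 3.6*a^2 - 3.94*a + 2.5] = 1.0*a^3 - 0.03*a^2 + 7.2*a - 3.94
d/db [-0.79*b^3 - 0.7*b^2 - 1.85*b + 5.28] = -2.37*b^2 - 1.4*b - 1.85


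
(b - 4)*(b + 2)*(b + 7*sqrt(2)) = b^3 - 2*b^2 + 7*sqrt(2)*b^2 - 14*sqrt(2)*b - 8*b - 56*sqrt(2)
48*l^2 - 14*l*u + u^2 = (-8*l + u)*(-6*l + u)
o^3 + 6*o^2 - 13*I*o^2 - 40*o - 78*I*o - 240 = (o + 6)*(o - 8*I)*(o - 5*I)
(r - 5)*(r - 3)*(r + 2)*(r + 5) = r^4 - r^3 - 31*r^2 + 25*r + 150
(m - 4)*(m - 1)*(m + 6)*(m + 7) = m^4 + 8*m^3 - 19*m^2 - 158*m + 168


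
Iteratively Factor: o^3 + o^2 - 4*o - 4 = (o - 2)*(o^2 + 3*o + 2) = (o - 2)*(o + 2)*(o + 1)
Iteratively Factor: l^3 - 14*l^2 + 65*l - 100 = (l - 5)*(l^2 - 9*l + 20) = (l - 5)*(l - 4)*(l - 5)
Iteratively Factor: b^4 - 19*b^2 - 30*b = (b + 3)*(b^3 - 3*b^2 - 10*b) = b*(b + 3)*(b^2 - 3*b - 10) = b*(b - 5)*(b + 3)*(b + 2)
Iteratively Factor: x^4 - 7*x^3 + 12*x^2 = (x)*(x^3 - 7*x^2 + 12*x) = x*(x - 4)*(x^2 - 3*x) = x*(x - 4)*(x - 3)*(x)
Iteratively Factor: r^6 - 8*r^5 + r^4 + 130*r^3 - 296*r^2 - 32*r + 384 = (r - 4)*(r^5 - 4*r^4 - 15*r^3 + 70*r^2 - 16*r - 96) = (r - 4)^2*(r^4 - 15*r^2 + 10*r + 24) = (r - 4)^2*(r - 2)*(r^3 + 2*r^2 - 11*r - 12) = (r - 4)^2*(r - 2)*(r + 4)*(r^2 - 2*r - 3) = (r - 4)^2*(r - 2)*(r + 1)*(r + 4)*(r - 3)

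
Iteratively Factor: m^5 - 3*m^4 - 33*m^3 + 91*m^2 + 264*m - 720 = (m - 5)*(m^4 + 2*m^3 - 23*m^2 - 24*m + 144) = (m - 5)*(m - 3)*(m^3 + 5*m^2 - 8*m - 48) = (m - 5)*(m - 3)*(m + 4)*(m^2 + m - 12) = (m - 5)*(m - 3)*(m + 4)^2*(m - 3)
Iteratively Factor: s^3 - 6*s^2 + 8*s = (s - 2)*(s^2 - 4*s) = s*(s - 2)*(s - 4)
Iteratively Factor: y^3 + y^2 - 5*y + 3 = (y + 3)*(y^2 - 2*y + 1) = (y - 1)*(y + 3)*(y - 1)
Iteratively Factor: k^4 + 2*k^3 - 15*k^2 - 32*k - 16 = (k + 4)*(k^3 - 2*k^2 - 7*k - 4) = (k + 1)*(k + 4)*(k^2 - 3*k - 4) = (k - 4)*(k + 1)*(k + 4)*(k + 1)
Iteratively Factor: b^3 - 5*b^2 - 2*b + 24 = (b - 4)*(b^2 - b - 6) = (b - 4)*(b + 2)*(b - 3)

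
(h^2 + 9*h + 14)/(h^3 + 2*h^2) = (h + 7)/h^2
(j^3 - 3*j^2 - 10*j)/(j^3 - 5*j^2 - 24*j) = (-j^2 + 3*j + 10)/(-j^2 + 5*j + 24)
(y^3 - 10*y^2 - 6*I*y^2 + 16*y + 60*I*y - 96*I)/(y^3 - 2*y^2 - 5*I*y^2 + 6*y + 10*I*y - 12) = (y - 8)/(y + I)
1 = 1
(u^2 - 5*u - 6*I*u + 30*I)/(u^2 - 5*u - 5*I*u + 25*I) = (u - 6*I)/(u - 5*I)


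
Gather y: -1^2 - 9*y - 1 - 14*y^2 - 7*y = -14*y^2 - 16*y - 2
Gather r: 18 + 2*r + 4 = 2*r + 22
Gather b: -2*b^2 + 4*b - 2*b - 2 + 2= -2*b^2 + 2*b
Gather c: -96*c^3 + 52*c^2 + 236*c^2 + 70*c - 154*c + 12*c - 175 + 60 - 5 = -96*c^3 + 288*c^2 - 72*c - 120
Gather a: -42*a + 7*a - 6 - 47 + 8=-35*a - 45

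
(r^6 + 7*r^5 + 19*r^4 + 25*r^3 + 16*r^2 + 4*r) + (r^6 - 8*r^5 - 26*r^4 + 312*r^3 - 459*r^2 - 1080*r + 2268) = 2*r^6 - r^5 - 7*r^4 + 337*r^3 - 443*r^2 - 1076*r + 2268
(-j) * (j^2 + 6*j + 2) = -j^3 - 6*j^2 - 2*j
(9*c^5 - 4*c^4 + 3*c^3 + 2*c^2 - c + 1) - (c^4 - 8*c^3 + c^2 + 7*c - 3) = 9*c^5 - 5*c^4 + 11*c^3 + c^2 - 8*c + 4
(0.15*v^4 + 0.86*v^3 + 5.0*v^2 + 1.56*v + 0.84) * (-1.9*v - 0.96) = -0.285*v^5 - 1.778*v^4 - 10.3256*v^3 - 7.764*v^2 - 3.0936*v - 0.8064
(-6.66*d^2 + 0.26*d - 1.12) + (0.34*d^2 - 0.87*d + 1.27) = -6.32*d^2 - 0.61*d + 0.15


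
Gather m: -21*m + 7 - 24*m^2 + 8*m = -24*m^2 - 13*m + 7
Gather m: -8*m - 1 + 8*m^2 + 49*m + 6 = 8*m^2 + 41*m + 5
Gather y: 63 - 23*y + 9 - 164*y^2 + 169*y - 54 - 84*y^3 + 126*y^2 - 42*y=-84*y^3 - 38*y^2 + 104*y + 18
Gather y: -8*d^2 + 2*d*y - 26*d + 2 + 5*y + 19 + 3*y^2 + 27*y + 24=-8*d^2 - 26*d + 3*y^2 + y*(2*d + 32) + 45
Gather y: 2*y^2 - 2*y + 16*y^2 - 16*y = 18*y^2 - 18*y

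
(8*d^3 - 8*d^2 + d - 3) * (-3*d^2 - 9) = -24*d^5 + 24*d^4 - 75*d^3 + 81*d^2 - 9*d + 27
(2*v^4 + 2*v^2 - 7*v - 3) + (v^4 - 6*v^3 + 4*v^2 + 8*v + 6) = 3*v^4 - 6*v^3 + 6*v^2 + v + 3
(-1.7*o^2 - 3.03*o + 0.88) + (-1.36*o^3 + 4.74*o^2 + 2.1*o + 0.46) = -1.36*o^3 + 3.04*o^2 - 0.93*o + 1.34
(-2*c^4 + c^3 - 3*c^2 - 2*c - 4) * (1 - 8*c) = 16*c^5 - 10*c^4 + 25*c^3 + 13*c^2 + 30*c - 4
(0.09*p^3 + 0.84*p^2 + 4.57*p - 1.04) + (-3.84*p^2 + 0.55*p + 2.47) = 0.09*p^3 - 3.0*p^2 + 5.12*p + 1.43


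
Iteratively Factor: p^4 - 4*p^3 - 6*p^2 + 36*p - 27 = (p + 3)*(p^3 - 7*p^2 + 15*p - 9) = (p - 3)*(p + 3)*(p^2 - 4*p + 3) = (p - 3)*(p - 1)*(p + 3)*(p - 3)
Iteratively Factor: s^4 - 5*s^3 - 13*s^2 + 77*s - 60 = (s - 1)*(s^3 - 4*s^2 - 17*s + 60) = (s - 1)*(s + 4)*(s^2 - 8*s + 15) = (s - 5)*(s - 1)*(s + 4)*(s - 3)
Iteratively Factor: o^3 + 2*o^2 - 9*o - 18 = (o + 3)*(o^2 - o - 6) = (o + 2)*(o + 3)*(o - 3)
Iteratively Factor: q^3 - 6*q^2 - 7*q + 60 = (q + 3)*(q^2 - 9*q + 20) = (q - 4)*(q + 3)*(q - 5)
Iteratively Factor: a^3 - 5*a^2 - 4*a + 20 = (a + 2)*(a^2 - 7*a + 10) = (a - 2)*(a + 2)*(a - 5)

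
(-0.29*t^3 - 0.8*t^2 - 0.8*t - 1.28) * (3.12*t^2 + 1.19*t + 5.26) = -0.9048*t^5 - 2.8411*t^4 - 4.9734*t^3 - 9.1536*t^2 - 5.7312*t - 6.7328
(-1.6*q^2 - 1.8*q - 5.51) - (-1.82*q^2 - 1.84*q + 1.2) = 0.22*q^2 + 0.04*q - 6.71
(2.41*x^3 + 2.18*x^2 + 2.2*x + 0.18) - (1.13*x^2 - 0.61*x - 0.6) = 2.41*x^3 + 1.05*x^2 + 2.81*x + 0.78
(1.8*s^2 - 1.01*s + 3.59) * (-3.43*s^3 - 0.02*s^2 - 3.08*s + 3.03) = -6.174*s^5 + 3.4283*s^4 - 17.8375*s^3 + 8.493*s^2 - 14.1175*s + 10.8777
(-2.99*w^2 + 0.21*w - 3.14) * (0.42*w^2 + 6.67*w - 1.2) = -1.2558*w^4 - 19.8551*w^3 + 3.6699*w^2 - 21.1958*w + 3.768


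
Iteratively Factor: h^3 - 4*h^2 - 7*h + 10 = (h - 5)*(h^2 + h - 2) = (h - 5)*(h + 2)*(h - 1)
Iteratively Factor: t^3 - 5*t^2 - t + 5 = (t - 1)*(t^2 - 4*t - 5) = (t - 1)*(t + 1)*(t - 5)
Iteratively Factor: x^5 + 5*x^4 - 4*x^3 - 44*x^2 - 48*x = (x + 4)*(x^4 + x^3 - 8*x^2 - 12*x) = x*(x + 4)*(x^3 + x^2 - 8*x - 12) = x*(x + 2)*(x + 4)*(x^2 - x - 6) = x*(x + 2)^2*(x + 4)*(x - 3)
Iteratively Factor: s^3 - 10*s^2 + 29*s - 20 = (s - 4)*(s^2 - 6*s + 5) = (s - 4)*(s - 1)*(s - 5)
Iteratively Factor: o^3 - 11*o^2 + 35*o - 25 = (o - 5)*(o^2 - 6*o + 5) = (o - 5)*(o - 1)*(o - 5)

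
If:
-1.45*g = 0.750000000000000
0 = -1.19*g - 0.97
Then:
No Solution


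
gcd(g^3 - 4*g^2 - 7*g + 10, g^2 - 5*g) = g - 5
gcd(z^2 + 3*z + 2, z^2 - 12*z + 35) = 1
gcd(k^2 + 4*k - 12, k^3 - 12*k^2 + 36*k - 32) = k - 2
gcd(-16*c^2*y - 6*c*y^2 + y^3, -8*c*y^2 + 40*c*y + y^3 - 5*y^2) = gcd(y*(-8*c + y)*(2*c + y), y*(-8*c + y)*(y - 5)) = -8*c*y + y^2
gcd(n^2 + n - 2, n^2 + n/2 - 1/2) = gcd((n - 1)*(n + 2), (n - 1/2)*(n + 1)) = 1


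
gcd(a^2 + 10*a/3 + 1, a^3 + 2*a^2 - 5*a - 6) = a + 3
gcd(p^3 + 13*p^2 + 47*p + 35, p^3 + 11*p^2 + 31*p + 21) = p^2 + 8*p + 7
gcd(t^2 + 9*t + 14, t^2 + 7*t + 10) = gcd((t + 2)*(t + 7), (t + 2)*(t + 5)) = t + 2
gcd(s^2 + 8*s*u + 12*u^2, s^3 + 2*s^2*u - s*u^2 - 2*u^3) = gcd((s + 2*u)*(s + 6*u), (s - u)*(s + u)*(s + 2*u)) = s + 2*u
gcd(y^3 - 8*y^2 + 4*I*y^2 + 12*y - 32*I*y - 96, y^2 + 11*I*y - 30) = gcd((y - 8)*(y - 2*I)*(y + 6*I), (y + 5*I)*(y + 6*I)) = y + 6*I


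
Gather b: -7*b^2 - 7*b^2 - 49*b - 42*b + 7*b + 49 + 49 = -14*b^2 - 84*b + 98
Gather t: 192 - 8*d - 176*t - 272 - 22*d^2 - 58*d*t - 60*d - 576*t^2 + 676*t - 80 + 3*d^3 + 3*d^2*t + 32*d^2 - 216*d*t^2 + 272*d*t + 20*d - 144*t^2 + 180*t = 3*d^3 + 10*d^2 - 48*d + t^2*(-216*d - 720) + t*(3*d^2 + 214*d + 680) - 160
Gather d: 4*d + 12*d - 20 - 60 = 16*d - 80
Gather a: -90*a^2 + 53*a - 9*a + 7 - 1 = -90*a^2 + 44*a + 6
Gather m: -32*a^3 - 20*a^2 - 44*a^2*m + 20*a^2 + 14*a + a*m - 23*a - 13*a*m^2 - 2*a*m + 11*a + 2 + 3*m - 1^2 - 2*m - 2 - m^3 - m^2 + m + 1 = -32*a^3 + 2*a - m^3 + m^2*(-13*a - 1) + m*(-44*a^2 - a + 2)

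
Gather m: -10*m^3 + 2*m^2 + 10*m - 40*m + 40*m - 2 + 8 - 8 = -10*m^3 + 2*m^2 + 10*m - 2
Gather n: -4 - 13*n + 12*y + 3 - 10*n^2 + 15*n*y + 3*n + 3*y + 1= -10*n^2 + n*(15*y - 10) + 15*y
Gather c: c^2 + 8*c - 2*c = c^2 + 6*c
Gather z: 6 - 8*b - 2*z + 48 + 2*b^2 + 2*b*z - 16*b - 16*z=2*b^2 - 24*b + z*(2*b - 18) + 54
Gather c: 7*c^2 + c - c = 7*c^2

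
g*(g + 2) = g^2 + 2*g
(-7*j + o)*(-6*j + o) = 42*j^2 - 13*j*o + o^2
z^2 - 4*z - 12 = (z - 6)*(z + 2)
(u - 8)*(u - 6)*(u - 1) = u^3 - 15*u^2 + 62*u - 48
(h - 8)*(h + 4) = h^2 - 4*h - 32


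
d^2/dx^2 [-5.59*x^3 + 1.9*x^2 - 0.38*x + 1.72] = 3.8 - 33.54*x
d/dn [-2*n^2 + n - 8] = 1 - 4*n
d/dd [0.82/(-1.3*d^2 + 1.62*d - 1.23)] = (2.132*d - 1.3284)/(1.3*d^2 - 1.62*d + 1.23)^2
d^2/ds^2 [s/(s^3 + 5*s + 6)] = 2*(s*(3*s^2 + 5)^2 - (6*s^2 + 5)*(s^3 + 5*s + 6))/(s^3 + 5*s + 6)^3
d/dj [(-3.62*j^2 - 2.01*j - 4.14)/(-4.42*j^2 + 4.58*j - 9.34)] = (-25.4638*j^2 + 31.024*j + 37.7346)/(19.5364*j^4 - 40.4872*j^3 + 103.542*j^2 - 85.5544*j + 87.2356)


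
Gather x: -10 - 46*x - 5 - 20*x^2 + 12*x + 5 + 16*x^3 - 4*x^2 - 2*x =16*x^3 - 24*x^2 - 36*x - 10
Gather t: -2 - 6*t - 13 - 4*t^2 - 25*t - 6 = -4*t^2 - 31*t - 21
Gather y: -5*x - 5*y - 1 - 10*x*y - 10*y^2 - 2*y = -5*x - 10*y^2 + y*(-10*x - 7) - 1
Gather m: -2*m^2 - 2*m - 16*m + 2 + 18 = -2*m^2 - 18*m + 20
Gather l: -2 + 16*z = 16*z - 2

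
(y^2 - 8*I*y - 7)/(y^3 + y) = (y - 7*I)/(y*(y + I))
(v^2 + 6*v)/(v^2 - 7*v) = (v + 6)/(v - 7)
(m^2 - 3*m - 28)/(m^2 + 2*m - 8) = (m - 7)/(m - 2)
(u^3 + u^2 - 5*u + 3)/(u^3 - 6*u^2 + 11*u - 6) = (u^2 + 2*u - 3)/(u^2 - 5*u + 6)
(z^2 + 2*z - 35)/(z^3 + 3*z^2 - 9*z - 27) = (z^2 + 2*z - 35)/(z^3 + 3*z^2 - 9*z - 27)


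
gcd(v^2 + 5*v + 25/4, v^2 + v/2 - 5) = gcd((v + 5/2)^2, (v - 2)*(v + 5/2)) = v + 5/2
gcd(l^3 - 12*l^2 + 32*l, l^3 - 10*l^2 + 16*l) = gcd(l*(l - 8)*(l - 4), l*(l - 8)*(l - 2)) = l^2 - 8*l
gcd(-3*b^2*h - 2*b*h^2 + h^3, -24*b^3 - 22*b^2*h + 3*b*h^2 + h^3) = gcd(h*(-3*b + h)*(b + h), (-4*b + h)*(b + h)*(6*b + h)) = b + h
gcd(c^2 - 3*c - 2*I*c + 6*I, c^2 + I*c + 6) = c - 2*I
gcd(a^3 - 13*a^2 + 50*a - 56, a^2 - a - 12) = a - 4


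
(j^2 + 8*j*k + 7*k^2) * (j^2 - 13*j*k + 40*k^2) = j^4 - 5*j^3*k - 57*j^2*k^2 + 229*j*k^3 + 280*k^4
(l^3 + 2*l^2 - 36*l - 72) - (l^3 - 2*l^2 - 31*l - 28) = 4*l^2 - 5*l - 44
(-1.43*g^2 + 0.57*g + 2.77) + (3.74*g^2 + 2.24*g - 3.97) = 2.31*g^2 + 2.81*g - 1.2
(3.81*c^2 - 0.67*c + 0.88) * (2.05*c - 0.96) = 7.8105*c^3 - 5.0311*c^2 + 2.4472*c - 0.8448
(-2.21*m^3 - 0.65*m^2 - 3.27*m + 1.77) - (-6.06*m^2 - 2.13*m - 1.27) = -2.21*m^3 + 5.41*m^2 - 1.14*m + 3.04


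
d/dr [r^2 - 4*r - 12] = 2*r - 4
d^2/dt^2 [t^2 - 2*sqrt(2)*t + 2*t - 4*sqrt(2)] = 2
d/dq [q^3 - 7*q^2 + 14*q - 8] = 3*q^2 - 14*q + 14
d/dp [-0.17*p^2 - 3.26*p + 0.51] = -0.34*p - 3.26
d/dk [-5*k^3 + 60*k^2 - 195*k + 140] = -15*k^2 + 120*k - 195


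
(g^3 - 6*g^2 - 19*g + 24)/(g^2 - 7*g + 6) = (g^2 - 5*g - 24)/(g - 6)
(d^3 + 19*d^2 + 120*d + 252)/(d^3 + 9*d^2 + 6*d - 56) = (d^2 + 12*d + 36)/(d^2 + 2*d - 8)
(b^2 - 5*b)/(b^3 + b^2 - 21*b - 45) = b/(b^2 + 6*b + 9)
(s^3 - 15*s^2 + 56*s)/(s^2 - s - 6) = s*(-s^2 + 15*s - 56)/(-s^2 + s + 6)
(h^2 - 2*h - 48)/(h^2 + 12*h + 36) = (h - 8)/(h + 6)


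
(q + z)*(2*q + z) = 2*q^2 + 3*q*z + z^2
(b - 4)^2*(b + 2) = b^3 - 6*b^2 + 32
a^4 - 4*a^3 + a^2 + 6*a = a*(a - 3)*(a - 2)*(a + 1)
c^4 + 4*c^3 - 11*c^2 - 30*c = c*(c - 3)*(c + 2)*(c + 5)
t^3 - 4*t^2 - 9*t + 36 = (t - 4)*(t - 3)*(t + 3)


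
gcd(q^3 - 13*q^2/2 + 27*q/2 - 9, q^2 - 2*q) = q - 2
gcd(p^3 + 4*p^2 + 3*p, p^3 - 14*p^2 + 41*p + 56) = p + 1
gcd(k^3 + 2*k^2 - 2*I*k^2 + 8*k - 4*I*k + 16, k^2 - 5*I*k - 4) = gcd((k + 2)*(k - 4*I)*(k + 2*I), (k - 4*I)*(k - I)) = k - 4*I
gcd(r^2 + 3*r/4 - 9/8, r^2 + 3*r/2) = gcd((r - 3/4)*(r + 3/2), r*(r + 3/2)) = r + 3/2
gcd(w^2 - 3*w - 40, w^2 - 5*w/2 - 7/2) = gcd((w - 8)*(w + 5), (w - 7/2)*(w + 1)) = 1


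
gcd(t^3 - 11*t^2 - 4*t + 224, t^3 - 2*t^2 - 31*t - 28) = t^2 - 3*t - 28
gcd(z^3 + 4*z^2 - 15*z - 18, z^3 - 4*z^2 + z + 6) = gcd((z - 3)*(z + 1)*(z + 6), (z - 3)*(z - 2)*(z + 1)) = z^2 - 2*z - 3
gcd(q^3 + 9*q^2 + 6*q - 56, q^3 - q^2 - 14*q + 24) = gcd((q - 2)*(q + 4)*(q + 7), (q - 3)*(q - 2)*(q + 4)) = q^2 + 2*q - 8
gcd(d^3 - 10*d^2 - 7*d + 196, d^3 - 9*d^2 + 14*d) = d - 7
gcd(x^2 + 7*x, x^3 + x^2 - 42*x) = x^2 + 7*x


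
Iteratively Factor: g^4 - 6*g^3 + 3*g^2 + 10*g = (g + 1)*(g^3 - 7*g^2 + 10*g) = (g - 5)*(g + 1)*(g^2 - 2*g) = (g - 5)*(g - 2)*(g + 1)*(g)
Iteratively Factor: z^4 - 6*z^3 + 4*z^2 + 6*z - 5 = (z - 1)*(z^3 - 5*z^2 - z + 5) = (z - 1)*(z + 1)*(z^2 - 6*z + 5) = (z - 1)^2*(z + 1)*(z - 5)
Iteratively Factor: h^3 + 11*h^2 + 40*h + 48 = (h + 4)*(h^2 + 7*h + 12) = (h + 4)^2*(h + 3)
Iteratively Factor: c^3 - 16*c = (c - 4)*(c^2 + 4*c) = (c - 4)*(c + 4)*(c)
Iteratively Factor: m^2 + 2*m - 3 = (m + 3)*(m - 1)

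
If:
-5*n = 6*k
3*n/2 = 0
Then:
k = 0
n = 0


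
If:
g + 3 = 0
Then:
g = -3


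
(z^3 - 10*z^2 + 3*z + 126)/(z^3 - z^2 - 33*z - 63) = (z - 6)/(z + 3)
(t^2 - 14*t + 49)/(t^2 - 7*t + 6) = (t^2 - 14*t + 49)/(t^2 - 7*t + 6)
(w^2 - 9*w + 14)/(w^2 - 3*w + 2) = (w - 7)/(w - 1)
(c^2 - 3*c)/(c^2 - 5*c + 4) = c*(c - 3)/(c^2 - 5*c + 4)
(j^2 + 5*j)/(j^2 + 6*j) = (j + 5)/(j + 6)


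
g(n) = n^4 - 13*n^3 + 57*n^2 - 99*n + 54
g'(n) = 4*n^3 - 39*n^2 + 114*n - 99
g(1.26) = -3.73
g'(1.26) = -9.27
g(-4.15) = 2672.30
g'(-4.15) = -1529.67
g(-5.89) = 6474.48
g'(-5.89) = -2940.80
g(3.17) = -0.18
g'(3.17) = -2.11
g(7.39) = 171.18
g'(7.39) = 227.92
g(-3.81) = 2188.31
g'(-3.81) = -1320.69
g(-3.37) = 1661.50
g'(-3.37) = -1079.19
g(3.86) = -4.53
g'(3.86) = -9.99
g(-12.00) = 52650.00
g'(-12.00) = -13995.00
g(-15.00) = 108864.00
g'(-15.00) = -24084.00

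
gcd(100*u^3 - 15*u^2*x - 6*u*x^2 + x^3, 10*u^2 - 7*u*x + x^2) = -5*u + x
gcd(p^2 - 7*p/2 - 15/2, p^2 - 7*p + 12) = 1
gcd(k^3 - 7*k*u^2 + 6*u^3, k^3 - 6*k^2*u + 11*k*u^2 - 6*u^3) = k^2 - 3*k*u + 2*u^2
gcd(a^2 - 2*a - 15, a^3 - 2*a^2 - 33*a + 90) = a - 5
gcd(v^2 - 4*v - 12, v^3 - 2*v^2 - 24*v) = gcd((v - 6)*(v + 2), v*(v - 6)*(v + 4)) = v - 6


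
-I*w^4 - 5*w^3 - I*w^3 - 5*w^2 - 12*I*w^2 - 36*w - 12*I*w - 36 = (w - 6*I)*(w - 2*I)*(w + 3*I)*(-I*w - I)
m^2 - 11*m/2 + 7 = (m - 7/2)*(m - 2)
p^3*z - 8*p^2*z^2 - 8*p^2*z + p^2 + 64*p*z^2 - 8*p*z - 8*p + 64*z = (p - 8)*(p - 8*z)*(p*z + 1)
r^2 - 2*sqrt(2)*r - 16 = (r - 4*sqrt(2))*(r + 2*sqrt(2))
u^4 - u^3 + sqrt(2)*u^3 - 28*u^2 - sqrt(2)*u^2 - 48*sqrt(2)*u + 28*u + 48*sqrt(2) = (u - 1)*(u - 4*sqrt(2))*(u + 2*sqrt(2))*(u + 3*sqrt(2))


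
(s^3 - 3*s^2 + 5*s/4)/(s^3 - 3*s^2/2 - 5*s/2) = (s - 1/2)/(s + 1)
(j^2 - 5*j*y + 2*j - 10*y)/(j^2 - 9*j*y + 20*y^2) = (-j - 2)/(-j + 4*y)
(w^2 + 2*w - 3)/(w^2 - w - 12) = (w - 1)/(w - 4)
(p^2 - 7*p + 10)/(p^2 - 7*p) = (p^2 - 7*p + 10)/(p*(p - 7))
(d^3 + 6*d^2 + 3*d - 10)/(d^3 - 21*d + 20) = (d + 2)/(d - 4)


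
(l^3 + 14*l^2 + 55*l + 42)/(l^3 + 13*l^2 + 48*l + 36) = (l + 7)/(l + 6)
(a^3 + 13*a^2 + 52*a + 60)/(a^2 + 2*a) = a + 11 + 30/a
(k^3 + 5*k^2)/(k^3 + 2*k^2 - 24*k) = k*(k + 5)/(k^2 + 2*k - 24)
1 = 1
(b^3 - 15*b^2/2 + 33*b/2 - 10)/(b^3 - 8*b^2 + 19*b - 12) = (b - 5/2)/(b - 3)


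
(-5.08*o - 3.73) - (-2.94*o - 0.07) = -2.14*o - 3.66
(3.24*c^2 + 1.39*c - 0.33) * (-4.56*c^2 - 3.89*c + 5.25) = -14.7744*c^4 - 18.942*c^3 + 13.1077*c^2 + 8.5812*c - 1.7325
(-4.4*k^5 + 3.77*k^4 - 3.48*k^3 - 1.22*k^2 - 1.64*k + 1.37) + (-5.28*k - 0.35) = -4.4*k^5 + 3.77*k^4 - 3.48*k^3 - 1.22*k^2 - 6.92*k + 1.02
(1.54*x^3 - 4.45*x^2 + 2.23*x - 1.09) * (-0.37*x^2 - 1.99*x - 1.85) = -0.5698*x^5 - 1.4181*x^4 + 5.1814*x^3 + 4.1981*x^2 - 1.9564*x + 2.0165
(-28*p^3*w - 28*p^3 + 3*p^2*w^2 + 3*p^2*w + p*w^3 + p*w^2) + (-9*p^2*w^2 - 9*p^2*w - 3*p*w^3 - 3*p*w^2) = -28*p^3*w - 28*p^3 - 6*p^2*w^2 - 6*p^2*w - 2*p*w^3 - 2*p*w^2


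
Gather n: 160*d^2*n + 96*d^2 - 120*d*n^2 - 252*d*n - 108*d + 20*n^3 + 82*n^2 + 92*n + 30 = 96*d^2 - 108*d + 20*n^3 + n^2*(82 - 120*d) + n*(160*d^2 - 252*d + 92) + 30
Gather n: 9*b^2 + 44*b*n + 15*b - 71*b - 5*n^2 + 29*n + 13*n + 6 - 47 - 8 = 9*b^2 - 56*b - 5*n^2 + n*(44*b + 42) - 49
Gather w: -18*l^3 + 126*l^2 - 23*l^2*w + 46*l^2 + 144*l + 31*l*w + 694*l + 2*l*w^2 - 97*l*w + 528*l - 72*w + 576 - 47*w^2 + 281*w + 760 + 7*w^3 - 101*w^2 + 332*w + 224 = -18*l^3 + 172*l^2 + 1366*l + 7*w^3 + w^2*(2*l - 148) + w*(-23*l^2 - 66*l + 541) + 1560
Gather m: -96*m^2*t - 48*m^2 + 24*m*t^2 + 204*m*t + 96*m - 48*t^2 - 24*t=m^2*(-96*t - 48) + m*(24*t^2 + 204*t + 96) - 48*t^2 - 24*t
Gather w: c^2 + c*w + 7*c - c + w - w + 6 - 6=c^2 + c*w + 6*c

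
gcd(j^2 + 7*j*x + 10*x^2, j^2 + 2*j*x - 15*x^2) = j + 5*x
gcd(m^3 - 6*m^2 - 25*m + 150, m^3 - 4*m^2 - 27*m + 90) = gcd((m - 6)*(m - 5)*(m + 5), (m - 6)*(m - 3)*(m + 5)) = m^2 - m - 30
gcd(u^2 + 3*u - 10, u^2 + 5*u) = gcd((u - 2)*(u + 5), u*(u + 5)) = u + 5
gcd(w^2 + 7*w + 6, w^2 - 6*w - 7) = w + 1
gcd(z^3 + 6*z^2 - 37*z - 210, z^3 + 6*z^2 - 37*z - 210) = z^3 + 6*z^2 - 37*z - 210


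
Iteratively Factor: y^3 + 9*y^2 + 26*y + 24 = (y + 2)*(y^2 + 7*y + 12) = (y + 2)*(y + 3)*(y + 4)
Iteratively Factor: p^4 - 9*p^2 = (p + 3)*(p^3 - 3*p^2) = p*(p + 3)*(p^2 - 3*p) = p^2*(p + 3)*(p - 3)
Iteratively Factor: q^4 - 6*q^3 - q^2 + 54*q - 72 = (q - 4)*(q^3 - 2*q^2 - 9*q + 18) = (q - 4)*(q - 3)*(q^2 + q - 6) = (q - 4)*(q - 3)*(q - 2)*(q + 3)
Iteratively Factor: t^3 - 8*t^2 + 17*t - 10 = (t - 1)*(t^2 - 7*t + 10) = (t - 2)*(t - 1)*(t - 5)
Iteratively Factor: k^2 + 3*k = (k + 3)*(k)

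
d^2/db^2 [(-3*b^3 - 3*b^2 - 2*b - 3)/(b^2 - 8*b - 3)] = 2*(-227*b^3 - 252*b^2 - 27*b - 180)/(b^6 - 24*b^5 + 183*b^4 - 368*b^3 - 549*b^2 - 216*b - 27)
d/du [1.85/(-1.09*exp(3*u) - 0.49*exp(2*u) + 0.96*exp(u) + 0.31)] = (6.0495*exp(2*u) + 1.813*exp(u) - 1.776)*exp(u)/(1.09*exp(3*u) + 0.49*exp(2*u) - 0.96*exp(u) - 0.31)^2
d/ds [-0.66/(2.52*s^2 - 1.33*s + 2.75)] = (3.3264*s - 0.8778)/(2.52*s^2 - 1.33*s + 2.75)^2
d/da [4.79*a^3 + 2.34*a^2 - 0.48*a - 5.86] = 14.37*a^2 + 4.68*a - 0.48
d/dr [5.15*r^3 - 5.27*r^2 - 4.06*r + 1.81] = 15.45*r^2 - 10.54*r - 4.06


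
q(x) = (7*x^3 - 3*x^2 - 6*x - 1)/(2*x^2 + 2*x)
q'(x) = (-4*x - 2)*(7*x^3 - 3*x^2 - 6*x - 1)/(2*x^2 + 2*x)^2 + (21*x^2 - 6*x - 6)/(2*x^2 + 2*x) = (7*x^4 + 14*x^3 + 3*x^2 + 2*x + 1)/(2*x^2*(x^2 + 2*x + 1))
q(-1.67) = -14.28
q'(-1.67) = -1.89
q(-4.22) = -20.43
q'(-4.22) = 3.29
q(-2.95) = -16.44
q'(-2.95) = 2.90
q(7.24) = 20.57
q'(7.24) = 3.47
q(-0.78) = 4.27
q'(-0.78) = -47.33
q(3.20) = 6.64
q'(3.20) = 3.41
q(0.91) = -1.06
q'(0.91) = 3.42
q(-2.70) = -15.74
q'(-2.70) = 2.70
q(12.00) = 37.15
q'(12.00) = 3.49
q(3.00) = 5.96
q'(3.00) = 3.40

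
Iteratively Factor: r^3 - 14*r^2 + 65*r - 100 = (r - 5)*(r^2 - 9*r + 20) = (r - 5)*(r - 4)*(r - 5)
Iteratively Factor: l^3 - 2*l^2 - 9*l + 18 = (l - 3)*(l^2 + l - 6) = (l - 3)*(l + 3)*(l - 2)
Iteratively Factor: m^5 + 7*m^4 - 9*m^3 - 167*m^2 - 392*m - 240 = (m + 3)*(m^4 + 4*m^3 - 21*m^2 - 104*m - 80) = (m + 3)*(m + 4)*(m^3 - 21*m - 20) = (m + 3)*(m + 4)^2*(m^2 - 4*m - 5) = (m + 1)*(m + 3)*(m + 4)^2*(m - 5)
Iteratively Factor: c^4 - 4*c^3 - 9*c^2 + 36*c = (c)*(c^3 - 4*c^2 - 9*c + 36) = c*(c - 4)*(c^2 - 9) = c*(c - 4)*(c + 3)*(c - 3)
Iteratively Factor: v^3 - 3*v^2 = (v)*(v^2 - 3*v) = v*(v - 3)*(v)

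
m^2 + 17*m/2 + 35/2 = (m + 7/2)*(m + 5)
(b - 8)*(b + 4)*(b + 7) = b^3 + 3*b^2 - 60*b - 224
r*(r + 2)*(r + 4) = r^3 + 6*r^2 + 8*r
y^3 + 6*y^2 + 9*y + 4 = (y + 1)^2*(y + 4)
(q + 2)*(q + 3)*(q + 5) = q^3 + 10*q^2 + 31*q + 30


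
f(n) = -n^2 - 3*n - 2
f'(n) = -2*n - 3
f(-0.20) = -1.44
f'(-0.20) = -2.60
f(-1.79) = 0.17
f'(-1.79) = 0.58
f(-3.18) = -2.57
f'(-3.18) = 3.36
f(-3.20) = -2.64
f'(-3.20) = 3.40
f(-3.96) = -5.80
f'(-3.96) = 4.92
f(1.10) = -6.51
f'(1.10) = -5.20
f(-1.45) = 0.25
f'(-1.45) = -0.10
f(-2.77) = -1.36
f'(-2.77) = 2.54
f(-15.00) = -182.00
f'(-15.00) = 27.00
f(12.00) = -182.00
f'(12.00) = -27.00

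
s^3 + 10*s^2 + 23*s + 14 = (s + 1)*(s + 2)*(s + 7)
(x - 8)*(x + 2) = x^2 - 6*x - 16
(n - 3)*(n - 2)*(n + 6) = n^3 + n^2 - 24*n + 36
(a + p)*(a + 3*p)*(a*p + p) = a^3*p + 4*a^2*p^2 + a^2*p + 3*a*p^3 + 4*a*p^2 + 3*p^3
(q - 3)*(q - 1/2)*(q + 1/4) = q^3 - 13*q^2/4 + 5*q/8 + 3/8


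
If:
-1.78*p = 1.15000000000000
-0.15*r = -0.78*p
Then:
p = -0.65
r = -3.36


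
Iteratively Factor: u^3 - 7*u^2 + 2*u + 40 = (u - 4)*(u^2 - 3*u - 10) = (u - 5)*(u - 4)*(u + 2)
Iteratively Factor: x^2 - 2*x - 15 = (x - 5)*(x + 3)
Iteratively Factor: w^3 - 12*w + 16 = (w - 2)*(w^2 + 2*w - 8) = (w - 2)^2*(w + 4)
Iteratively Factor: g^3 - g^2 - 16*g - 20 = (g - 5)*(g^2 + 4*g + 4) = (g - 5)*(g + 2)*(g + 2)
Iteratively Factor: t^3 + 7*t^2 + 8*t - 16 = (t - 1)*(t^2 + 8*t + 16) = (t - 1)*(t + 4)*(t + 4)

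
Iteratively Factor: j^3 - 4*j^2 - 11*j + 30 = (j - 5)*(j^2 + j - 6) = (j - 5)*(j + 3)*(j - 2)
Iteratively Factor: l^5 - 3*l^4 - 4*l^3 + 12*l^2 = (l - 3)*(l^4 - 4*l^2) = (l - 3)*(l - 2)*(l^3 + 2*l^2) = l*(l - 3)*(l - 2)*(l^2 + 2*l) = l*(l - 3)*(l - 2)*(l + 2)*(l)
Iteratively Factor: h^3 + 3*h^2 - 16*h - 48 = (h + 4)*(h^2 - h - 12) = (h + 3)*(h + 4)*(h - 4)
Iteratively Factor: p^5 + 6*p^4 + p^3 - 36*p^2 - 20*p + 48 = (p + 4)*(p^4 + 2*p^3 - 7*p^2 - 8*p + 12) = (p - 1)*(p + 4)*(p^3 + 3*p^2 - 4*p - 12) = (p - 1)*(p + 2)*(p + 4)*(p^2 + p - 6) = (p - 1)*(p + 2)*(p + 3)*(p + 4)*(p - 2)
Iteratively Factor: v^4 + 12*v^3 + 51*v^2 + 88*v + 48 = (v + 4)*(v^3 + 8*v^2 + 19*v + 12) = (v + 3)*(v + 4)*(v^2 + 5*v + 4) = (v + 1)*(v + 3)*(v + 4)*(v + 4)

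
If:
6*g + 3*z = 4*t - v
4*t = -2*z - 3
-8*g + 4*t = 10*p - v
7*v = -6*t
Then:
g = -19*z/21 - 17/28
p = 17*z/30 + 1/4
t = -z/2 - 3/4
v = 3*z/7 + 9/14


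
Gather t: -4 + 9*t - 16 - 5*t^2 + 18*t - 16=-5*t^2 + 27*t - 36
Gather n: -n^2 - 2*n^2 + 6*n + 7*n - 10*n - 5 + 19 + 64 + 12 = -3*n^2 + 3*n + 90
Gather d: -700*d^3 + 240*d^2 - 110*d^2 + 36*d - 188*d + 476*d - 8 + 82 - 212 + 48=-700*d^3 + 130*d^2 + 324*d - 90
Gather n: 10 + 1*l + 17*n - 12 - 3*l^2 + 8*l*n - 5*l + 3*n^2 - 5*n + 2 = -3*l^2 - 4*l + 3*n^2 + n*(8*l + 12)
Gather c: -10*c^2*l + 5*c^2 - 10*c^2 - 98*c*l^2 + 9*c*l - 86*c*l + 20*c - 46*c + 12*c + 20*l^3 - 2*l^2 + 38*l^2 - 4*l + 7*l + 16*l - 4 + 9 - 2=c^2*(-10*l - 5) + c*(-98*l^2 - 77*l - 14) + 20*l^3 + 36*l^2 + 19*l + 3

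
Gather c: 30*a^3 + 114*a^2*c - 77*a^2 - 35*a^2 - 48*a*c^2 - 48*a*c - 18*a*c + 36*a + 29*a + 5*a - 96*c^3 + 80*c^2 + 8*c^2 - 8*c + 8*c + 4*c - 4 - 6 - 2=30*a^3 - 112*a^2 + 70*a - 96*c^3 + c^2*(88 - 48*a) + c*(114*a^2 - 66*a + 4) - 12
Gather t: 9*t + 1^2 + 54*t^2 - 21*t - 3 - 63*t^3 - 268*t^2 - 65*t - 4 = -63*t^3 - 214*t^2 - 77*t - 6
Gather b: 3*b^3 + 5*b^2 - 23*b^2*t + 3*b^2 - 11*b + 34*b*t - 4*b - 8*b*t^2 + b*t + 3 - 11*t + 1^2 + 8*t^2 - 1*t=3*b^3 + b^2*(8 - 23*t) + b*(-8*t^2 + 35*t - 15) + 8*t^2 - 12*t + 4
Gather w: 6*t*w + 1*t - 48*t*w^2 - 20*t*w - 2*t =-48*t*w^2 - 14*t*w - t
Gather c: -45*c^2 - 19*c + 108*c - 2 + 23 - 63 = -45*c^2 + 89*c - 42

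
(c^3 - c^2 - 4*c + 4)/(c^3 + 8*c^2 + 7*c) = (c^3 - c^2 - 4*c + 4)/(c*(c^2 + 8*c + 7))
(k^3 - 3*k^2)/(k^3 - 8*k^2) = (k - 3)/(k - 8)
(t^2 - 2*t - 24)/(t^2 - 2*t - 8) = (-t^2 + 2*t + 24)/(-t^2 + 2*t + 8)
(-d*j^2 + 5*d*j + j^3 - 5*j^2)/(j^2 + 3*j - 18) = j*(-d*j + 5*d + j^2 - 5*j)/(j^2 + 3*j - 18)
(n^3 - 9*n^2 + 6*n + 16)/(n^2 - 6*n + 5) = (n^3 - 9*n^2 + 6*n + 16)/(n^2 - 6*n + 5)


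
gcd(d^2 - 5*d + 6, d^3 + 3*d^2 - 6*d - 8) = d - 2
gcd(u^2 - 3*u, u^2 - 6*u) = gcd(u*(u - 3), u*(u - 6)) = u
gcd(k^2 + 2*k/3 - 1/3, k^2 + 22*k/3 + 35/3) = 1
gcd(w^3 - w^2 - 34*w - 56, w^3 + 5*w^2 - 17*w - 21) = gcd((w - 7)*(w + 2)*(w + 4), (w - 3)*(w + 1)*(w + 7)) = 1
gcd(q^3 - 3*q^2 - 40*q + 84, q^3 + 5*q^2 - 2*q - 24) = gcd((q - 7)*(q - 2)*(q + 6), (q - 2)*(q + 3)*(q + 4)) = q - 2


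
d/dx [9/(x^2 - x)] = 9*(1 - 2*x)/(x^2*(x - 1)^2)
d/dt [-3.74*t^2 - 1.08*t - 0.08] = -7.48*t - 1.08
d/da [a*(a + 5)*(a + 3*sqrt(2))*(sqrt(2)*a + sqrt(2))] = 4*sqrt(2)*a^3 + 18*a^2 + 18*sqrt(2)*a^2 + 10*sqrt(2)*a + 72*a + 30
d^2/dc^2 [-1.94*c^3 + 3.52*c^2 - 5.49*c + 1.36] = 7.04 - 11.64*c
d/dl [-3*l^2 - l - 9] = -6*l - 1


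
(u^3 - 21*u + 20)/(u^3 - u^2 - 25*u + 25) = (u - 4)/(u - 5)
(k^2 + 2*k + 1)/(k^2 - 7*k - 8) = (k + 1)/(k - 8)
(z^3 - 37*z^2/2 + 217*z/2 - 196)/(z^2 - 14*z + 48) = (2*z^2 - 21*z + 49)/(2*(z - 6))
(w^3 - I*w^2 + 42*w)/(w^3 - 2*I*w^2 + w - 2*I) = w*(w^2 - I*w + 42)/(w^3 - 2*I*w^2 + w - 2*I)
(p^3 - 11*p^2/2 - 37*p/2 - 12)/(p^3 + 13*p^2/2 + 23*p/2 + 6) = (p - 8)/(p + 4)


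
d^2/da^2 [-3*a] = 0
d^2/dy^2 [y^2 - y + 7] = 2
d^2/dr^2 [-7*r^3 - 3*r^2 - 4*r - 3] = -42*r - 6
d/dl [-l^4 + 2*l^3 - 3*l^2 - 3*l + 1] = -4*l^3 + 6*l^2 - 6*l - 3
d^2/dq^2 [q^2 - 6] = 2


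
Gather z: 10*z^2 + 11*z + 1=10*z^2 + 11*z + 1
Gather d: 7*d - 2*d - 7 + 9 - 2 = 5*d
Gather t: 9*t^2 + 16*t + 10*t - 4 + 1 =9*t^2 + 26*t - 3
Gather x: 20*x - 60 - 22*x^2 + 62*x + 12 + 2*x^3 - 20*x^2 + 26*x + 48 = 2*x^3 - 42*x^2 + 108*x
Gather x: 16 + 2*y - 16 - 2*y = 0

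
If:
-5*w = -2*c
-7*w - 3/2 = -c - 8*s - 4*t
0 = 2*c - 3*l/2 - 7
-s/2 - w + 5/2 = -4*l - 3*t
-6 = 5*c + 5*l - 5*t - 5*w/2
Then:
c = 13213/5642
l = -4356/2821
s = -709/14105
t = 21572/14105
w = 13213/14105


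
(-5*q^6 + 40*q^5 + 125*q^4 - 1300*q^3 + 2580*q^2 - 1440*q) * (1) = -5*q^6 + 40*q^5 + 125*q^4 - 1300*q^3 + 2580*q^2 - 1440*q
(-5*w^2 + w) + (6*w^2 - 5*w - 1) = w^2 - 4*w - 1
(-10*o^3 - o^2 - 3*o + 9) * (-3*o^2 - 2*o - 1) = 30*o^5 + 23*o^4 + 21*o^3 - 20*o^2 - 15*o - 9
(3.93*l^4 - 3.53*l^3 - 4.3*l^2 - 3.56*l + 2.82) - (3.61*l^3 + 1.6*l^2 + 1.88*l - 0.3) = 3.93*l^4 - 7.14*l^3 - 5.9*l^2 - 5.44*l + 3.12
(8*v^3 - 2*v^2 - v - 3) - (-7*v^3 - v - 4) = 15*v^3 - 2*v^2 + 1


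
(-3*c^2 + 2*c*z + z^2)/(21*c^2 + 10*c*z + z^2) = (-c + z)/(7*c + z)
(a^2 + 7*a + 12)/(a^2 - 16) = (a + 3)/(a - 4)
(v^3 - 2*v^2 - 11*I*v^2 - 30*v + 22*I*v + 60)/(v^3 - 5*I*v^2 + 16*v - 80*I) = (v^2 + v*(-2 - 6*I) + 12*I)/(v^2 + 16)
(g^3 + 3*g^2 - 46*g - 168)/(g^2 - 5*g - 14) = (g^2 + 10*g + 24)/(g + 2)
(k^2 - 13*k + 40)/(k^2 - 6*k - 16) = (k - 5)/(k + 2)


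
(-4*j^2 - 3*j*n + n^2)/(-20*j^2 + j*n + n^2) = (j + n)/(5*j + n)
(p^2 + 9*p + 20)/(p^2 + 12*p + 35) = (p + 4)/(p + 7)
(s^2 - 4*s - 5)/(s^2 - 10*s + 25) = (s + 1)/(s - 5)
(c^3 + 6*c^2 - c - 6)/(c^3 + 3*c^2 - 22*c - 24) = (c - 1)/(c - 4)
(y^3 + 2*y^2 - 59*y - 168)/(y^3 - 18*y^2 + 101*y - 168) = (y^2 + 10*y + 21)/(y^2 - 10*y + 21)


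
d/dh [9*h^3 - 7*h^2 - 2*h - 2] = 27*h^2 - 14*h - 2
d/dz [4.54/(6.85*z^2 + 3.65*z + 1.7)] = (-62.198*z - 16.571)/(6.85*z^2 + 3.65*z + 1.7)^2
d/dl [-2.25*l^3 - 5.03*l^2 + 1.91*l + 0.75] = -6.75*l^2 - 10.06*l + 1.91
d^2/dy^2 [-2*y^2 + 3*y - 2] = -4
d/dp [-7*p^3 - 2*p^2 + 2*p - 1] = -21*p^2 - 4*p + 2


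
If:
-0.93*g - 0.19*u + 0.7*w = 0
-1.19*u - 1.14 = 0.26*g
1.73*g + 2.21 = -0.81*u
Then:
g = -0.92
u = -0.76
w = -1.43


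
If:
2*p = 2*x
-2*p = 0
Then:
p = 0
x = 0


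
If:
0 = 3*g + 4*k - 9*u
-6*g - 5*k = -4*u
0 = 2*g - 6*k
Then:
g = 0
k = 0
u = 0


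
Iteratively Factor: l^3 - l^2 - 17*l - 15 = (l + 1)*(l^2 - 2*l - 15) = (l + 1)*(l + 3)*(l - 5)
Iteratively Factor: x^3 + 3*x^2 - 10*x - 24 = (x - 3)*(x^2 + 6*x + 8) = (x - 3)*(x + 4)*(x + 2)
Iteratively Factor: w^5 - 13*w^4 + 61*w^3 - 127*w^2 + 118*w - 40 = (w - 5)*(w^4 - 8*w^3 + 21*w^2 - 22*w + 8) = (w - 5)*(w - 2)*(w^3 - 6*w^2 + 9*w - 4) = (w - 5)*(w - 2)*(w - 1)*(w^2 - 5*w + 4) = (w - 5)*(w - 2)*(w - 1)^2*(w - 4)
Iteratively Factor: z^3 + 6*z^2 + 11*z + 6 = (z + 1)*(z^2 + 5*z + 6) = (z + 1)*(z + 2)*(z + 3)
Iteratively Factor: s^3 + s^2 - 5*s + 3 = (s - 1)*(s^2 + 2*s - 3) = (s - 1)^2*(s + 3)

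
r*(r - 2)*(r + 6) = r^3 + 4*r^2 - 12*r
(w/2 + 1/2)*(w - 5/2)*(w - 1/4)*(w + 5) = w^4/2 + 13*w^3/8 - 87*w^2/16 - 5*w + 25/16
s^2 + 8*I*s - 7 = (s + I)*(s + 7*I)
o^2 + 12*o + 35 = (o + 5)*(o + 7)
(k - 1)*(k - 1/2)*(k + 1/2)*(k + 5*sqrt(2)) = k^4 - k^3 + 5*sqrt(2)*k^3 - 5*sqrt(2)*k^2 - k^2/4 - 5*sqrt(2)*k/4 + k/4 + 5*sqrt(2)/4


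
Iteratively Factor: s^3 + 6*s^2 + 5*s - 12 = (s - 1)*(s^2 + 7*s + 12) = (s - 1)*(s + 4)*(s + 3)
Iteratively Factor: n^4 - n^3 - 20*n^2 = (n - 5)*(n^3 + 4*n^2) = n*(n - 5)*(n^2 + 4*n) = n^2*(n - 5)*(n + 4)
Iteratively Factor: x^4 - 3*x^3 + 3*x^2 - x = (x - 1)*(x^3 - 2*x^2 + x) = (x - 1)^2*(x^2 - x) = x*(x - 1)^2*(x - 1)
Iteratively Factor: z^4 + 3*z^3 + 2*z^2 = (z + 2)*(z^3 + z^2) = z*(z + 2)*(z^2 + z) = z*(z + 1)*(z + 2)*(z)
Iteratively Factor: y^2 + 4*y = (y)*(y + 4)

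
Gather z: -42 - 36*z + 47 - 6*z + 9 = 14 - 42*z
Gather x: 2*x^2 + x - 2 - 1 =2*x^2 + x - 3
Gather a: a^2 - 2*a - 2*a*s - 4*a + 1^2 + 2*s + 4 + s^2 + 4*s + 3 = a^2 + a*(-2*s - 6) + s^2 + 6*s + 8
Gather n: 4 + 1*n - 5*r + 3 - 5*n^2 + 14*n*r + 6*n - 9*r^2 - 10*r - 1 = -5*n^2 + n*(14*r + 7) - 9*r^2 - 15*r + 6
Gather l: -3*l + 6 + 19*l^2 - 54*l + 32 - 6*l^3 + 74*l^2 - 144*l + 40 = -6*l^3 + 93*l^2 - 201*l + 78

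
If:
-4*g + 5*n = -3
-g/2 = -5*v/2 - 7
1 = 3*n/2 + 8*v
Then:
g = 243/28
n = 222/35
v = -149/140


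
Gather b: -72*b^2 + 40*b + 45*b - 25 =-72*b^2 + 85*b - 25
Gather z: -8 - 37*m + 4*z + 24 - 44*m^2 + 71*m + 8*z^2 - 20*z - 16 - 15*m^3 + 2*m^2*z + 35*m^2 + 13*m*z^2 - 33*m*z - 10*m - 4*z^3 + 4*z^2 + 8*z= -15*m^3 - 9*m^2 + 24*m - 4*z^3 + z^2*(13*m + 12) + z*(2*m^2 - 33*m - 8)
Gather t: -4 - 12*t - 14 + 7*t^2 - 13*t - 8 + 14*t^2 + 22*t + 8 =21*t^2 - 3*t - 18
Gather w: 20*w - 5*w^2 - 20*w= -5*w^2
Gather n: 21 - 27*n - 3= 18 - 27*n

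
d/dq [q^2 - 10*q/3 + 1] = 2*q - 10/3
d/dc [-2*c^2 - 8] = -4*c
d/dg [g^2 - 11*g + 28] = 2*g - 11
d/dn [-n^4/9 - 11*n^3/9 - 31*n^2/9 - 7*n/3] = -4*n^3/9 - 11*n^2/3 - 62*n/9 - 7/3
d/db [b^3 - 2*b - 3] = 3*b^2 - 2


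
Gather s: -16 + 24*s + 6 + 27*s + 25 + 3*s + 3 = 54*s + 18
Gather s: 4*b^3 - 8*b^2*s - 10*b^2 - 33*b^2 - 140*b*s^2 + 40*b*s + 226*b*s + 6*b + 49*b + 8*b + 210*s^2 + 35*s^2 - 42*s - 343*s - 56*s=4*b^3 - 43*b^2 + 63*b + s^2*(245 - 140*b) + s*(-8*b^2 + 266*b - 441)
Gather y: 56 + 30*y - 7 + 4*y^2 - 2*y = 4*y^2 + 28*y + 49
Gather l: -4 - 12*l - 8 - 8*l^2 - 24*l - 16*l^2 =-24*l^2 - 36*l - 12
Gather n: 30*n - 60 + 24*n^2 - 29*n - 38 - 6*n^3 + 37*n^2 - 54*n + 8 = -6*n^3 + 61*n^2 - 53*n - 90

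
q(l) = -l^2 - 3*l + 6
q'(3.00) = -9.00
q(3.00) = -12.00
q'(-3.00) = 3.00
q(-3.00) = 6.00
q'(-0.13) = -2.74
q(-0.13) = 6.37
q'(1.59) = -6.18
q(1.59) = -1.30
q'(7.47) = -17.94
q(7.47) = -72.21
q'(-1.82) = 0.64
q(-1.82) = 8.15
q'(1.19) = -5.38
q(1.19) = 1.01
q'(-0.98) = -1.04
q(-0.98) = 7.98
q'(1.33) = -5.66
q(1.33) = 0.24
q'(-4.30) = 5.60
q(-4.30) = 0.41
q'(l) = -2*l - 3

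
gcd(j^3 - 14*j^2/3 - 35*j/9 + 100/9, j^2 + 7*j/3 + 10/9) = j + 5/3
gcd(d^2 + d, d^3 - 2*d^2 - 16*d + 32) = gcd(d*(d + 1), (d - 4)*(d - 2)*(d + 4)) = 1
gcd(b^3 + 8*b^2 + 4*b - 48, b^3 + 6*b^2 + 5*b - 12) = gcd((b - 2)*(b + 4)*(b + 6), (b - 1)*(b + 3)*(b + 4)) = b + 4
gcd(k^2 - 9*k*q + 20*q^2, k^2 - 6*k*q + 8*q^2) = -k + 4*q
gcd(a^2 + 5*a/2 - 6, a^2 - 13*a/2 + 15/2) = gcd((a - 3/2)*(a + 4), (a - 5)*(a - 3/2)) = a - 3/2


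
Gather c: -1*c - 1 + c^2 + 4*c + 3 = c^2 + 3*c + 2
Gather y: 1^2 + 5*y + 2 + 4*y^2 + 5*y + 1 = 4*y^2 + 10*y + 4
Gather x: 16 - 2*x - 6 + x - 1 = 9 - x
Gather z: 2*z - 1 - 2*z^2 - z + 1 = -2*z^2 + z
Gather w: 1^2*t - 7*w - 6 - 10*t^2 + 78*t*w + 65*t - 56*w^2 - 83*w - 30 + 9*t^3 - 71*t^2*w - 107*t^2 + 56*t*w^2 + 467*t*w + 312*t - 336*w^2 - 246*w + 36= 9*t^3 - 117*t^2 + 378*t + w^2*(56*t - 392) + w*(-71*t^2 + 545*t - 336)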